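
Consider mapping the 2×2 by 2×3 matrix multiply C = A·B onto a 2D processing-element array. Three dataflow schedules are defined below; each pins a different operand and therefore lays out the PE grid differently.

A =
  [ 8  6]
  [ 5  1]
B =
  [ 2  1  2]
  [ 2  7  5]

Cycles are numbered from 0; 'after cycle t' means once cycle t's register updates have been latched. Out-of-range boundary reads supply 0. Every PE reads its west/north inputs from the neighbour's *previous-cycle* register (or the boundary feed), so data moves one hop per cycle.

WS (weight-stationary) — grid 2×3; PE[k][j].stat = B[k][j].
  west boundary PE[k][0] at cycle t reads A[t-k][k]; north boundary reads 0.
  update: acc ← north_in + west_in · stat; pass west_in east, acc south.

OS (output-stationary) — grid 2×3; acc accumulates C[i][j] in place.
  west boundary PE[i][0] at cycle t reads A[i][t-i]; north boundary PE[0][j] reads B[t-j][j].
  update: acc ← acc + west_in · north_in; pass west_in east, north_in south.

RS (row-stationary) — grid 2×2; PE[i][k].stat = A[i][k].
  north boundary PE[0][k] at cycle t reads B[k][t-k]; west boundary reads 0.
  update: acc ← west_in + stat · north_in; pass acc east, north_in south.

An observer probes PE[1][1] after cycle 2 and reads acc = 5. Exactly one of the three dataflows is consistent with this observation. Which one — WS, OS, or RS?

dataflow = OS

WS [2×3] PE[1][1] across cycles:
  c0 r1c1: 0 / 0 / 0
  c1 r1c1: 0 / 0 / 0
  c2 r1c1: 50 / 6 / 50
OS [2×3] PE[1][1] across cycles:
  c0 r1c1: 0 / 0 / 0
  c1 r1c1: 0 / 0 / 0
  c2 r1c1: 5 / 5 / 1
RS [2×2] PE[1][1] across cycles:
  c0 r1c1: 0 / 0 / 0
  c1 r1c1: 0 / 0 / 0
  c2 r1c1: 12 / 12 / 2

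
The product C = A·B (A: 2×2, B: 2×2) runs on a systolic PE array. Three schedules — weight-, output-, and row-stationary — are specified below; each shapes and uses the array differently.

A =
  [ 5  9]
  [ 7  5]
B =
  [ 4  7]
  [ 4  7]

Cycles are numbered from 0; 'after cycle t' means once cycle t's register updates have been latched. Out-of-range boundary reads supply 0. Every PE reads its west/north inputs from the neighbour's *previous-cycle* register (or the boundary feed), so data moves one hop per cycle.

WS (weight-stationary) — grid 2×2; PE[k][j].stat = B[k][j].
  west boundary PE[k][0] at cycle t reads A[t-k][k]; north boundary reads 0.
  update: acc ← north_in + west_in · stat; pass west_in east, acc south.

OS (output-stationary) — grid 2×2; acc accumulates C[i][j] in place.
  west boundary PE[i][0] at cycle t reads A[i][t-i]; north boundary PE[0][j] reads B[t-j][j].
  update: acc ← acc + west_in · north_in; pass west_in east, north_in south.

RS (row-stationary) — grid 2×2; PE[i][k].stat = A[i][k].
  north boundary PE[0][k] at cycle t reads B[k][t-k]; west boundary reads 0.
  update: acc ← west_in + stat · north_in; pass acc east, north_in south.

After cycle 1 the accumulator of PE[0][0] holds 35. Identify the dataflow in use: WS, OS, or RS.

— WS: 2×2; PE[0][0] trace:
  after 0 — PE[0][0] acc=20, pass-E 5, pass-S 20
  after 1 — PE[0][0] acc=28, pass-E 7, pass-S 28
— OS: 2×2; PE[0][0] trace:
  after 0 — PE[0][0] acc=20, pass-E 5, pass-S 4
  after 1 — PE[0][0] acc=56, pass-E 9, pass-S 4
— RS: 2×2; PE[0][0] trace:
  after 0 — PE[0][0] acc=20, pass-E 20, pass-S 4
  after 1 — PE[0][0] acc=35, pass-E 35, pass-S 7

dataflow = RS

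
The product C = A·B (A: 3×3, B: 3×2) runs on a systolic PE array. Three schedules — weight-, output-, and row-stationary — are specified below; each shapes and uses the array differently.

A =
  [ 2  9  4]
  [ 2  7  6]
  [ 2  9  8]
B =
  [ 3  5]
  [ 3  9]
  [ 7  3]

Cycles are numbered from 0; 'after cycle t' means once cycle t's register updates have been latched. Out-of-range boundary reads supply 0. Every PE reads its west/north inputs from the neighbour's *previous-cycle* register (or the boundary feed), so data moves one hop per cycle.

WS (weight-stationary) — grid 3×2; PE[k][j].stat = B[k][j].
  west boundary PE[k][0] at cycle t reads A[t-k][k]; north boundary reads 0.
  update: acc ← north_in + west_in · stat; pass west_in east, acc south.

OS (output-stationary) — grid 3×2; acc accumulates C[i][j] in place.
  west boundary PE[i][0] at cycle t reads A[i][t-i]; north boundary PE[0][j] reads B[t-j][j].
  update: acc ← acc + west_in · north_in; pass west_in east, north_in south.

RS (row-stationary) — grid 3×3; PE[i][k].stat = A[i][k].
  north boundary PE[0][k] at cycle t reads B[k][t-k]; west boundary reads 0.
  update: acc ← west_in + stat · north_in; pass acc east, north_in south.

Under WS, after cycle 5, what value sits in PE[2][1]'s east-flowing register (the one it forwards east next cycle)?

WS (3×2). Following PE[2][1] plus its west/north inputs:
  [0] (1,1) acc=0 (h:0 v:0)
  [0] (2,0) acc=0 (h:0 v:0)
  [0] (2,1) acc=0 (h:0 v:0)
  [1] (1,1) acc=0 (h:0 v:0)
  [1] (2,0) acc=0 (h:0 v:0)
  [1] (2,1) acc=0 (h:0 v:0)
  [2] (1,1) acc=91 (h:9 v:91)
  [2] (2,0) acc=61 (h:4 v:61)
  [2] (2,1) acc=0 (h:0 v:0)
  [3] (1,1) acc=73 (h:7 v:73)
  [3] (2,0) acc=69 (h:6 v:69)
  [3] (2,1) acc=103 (h:4 v:103)
  [4] (1,1) acc=91 (h:9 v:91)
  [4] (2,0) acc=89 (h:8 v:89)
  [4] (2,1) acc=91 (h:6 v:91)
  [5] (1,1) acc=0 (h:0 v:0)
  [5] (2,0) acc=0 (h:0 v:0)
  [5] (2,1) acc=115 (h:8 v:115)

register = 8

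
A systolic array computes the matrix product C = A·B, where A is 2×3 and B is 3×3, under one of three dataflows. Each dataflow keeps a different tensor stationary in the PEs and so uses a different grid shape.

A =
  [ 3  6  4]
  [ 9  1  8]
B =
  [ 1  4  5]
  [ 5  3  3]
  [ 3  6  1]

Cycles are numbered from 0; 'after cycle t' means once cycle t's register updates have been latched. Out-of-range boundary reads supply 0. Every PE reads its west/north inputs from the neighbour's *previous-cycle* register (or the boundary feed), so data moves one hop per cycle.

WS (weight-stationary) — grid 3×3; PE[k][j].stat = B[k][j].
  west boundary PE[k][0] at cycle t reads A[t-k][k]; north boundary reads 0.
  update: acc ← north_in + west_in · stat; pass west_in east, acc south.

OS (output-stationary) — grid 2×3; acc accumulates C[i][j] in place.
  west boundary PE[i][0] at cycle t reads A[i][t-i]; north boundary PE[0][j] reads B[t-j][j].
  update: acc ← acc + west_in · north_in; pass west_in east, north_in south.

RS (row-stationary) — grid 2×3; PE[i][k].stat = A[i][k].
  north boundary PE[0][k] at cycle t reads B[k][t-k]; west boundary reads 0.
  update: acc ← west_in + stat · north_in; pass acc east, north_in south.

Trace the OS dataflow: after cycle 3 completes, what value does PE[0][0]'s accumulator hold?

Tracing OS — 2×3 array, target PE[0][0]:
  c0 r0c0: 3 / 3 / 1
  c1 r0c0: 33 / 6 / 5
  c2 r0c0: 45 / 4 / 3
  c3 r0c0: 45 / 0 / 0

PE[0][0].acc = 45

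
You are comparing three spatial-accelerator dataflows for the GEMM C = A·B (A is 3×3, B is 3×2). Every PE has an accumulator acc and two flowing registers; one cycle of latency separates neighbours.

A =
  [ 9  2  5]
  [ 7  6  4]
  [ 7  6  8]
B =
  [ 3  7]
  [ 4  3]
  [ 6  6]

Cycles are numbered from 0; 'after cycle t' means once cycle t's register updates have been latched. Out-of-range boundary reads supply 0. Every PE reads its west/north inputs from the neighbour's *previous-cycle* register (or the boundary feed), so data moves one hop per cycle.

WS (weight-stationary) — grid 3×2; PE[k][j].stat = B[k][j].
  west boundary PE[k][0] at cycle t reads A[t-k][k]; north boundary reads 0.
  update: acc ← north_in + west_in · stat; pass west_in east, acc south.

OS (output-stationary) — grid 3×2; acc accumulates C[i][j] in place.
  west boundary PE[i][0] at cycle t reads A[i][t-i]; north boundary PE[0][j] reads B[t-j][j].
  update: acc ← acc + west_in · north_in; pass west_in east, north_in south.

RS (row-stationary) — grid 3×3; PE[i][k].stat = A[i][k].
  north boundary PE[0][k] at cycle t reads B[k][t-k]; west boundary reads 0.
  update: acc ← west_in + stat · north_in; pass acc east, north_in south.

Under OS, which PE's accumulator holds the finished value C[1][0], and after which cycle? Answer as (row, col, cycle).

(row, col, cycle) = (1, 0, 3)

OS — PE[1][0] is where C[1][0] collects:
  after 0 — PE[1][0] acc=0, pass-E 0, pass-S 0
  after 1 — PE[1][0] acc=21, pass-E 7, pass-S 3
  after 2 — PE[1][0] acc=45, pass-E 6, pass-S 4
  after 3 — PE[1][0] acc=69, pass-E 4, pass-S 6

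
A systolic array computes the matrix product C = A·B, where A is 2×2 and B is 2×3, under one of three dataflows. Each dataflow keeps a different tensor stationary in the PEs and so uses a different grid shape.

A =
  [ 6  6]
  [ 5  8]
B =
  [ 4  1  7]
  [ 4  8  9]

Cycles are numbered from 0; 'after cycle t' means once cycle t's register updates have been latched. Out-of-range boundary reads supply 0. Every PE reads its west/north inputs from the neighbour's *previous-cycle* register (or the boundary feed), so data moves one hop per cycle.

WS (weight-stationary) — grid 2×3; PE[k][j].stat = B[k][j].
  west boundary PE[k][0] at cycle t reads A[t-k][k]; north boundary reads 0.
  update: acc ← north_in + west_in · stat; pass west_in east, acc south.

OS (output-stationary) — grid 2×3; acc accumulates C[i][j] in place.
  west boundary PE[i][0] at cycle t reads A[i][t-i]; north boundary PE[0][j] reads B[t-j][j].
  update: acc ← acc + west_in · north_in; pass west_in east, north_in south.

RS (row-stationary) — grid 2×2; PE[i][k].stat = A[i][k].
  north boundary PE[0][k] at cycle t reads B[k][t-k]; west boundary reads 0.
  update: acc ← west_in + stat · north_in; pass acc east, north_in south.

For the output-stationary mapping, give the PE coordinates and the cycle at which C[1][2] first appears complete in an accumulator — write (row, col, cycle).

OS — PE[1][2] is where C[1][2] collects:
  0: (1,2).acc=0  regs=<0,0>
  1: (1,2).acc=0  regs=<0,0>
  2: (1,2).acc=0  regs=<0,0>
  3: (1,2).acc=35  regs=<5,7>
  4: (1,2).acc=107  regs=<8,9>

(row, col, cycle) = (1, 2, 4)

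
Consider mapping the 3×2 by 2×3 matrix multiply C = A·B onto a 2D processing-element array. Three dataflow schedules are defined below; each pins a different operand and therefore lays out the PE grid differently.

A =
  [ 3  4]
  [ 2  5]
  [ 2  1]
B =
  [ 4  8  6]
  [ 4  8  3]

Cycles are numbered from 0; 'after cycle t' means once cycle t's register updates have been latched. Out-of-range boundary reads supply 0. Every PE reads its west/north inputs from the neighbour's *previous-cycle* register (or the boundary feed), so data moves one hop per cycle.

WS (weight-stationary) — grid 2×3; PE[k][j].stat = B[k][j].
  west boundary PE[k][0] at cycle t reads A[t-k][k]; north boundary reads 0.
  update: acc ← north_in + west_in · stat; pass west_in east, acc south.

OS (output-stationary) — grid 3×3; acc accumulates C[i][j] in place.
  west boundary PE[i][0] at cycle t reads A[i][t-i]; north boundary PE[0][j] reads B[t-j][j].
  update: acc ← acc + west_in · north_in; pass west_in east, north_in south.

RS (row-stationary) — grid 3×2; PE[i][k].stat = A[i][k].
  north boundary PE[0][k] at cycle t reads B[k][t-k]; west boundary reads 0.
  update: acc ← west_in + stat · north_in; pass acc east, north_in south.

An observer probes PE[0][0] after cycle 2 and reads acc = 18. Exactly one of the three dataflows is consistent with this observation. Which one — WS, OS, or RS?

Under WS (2×3), PE[0][0]:
  @0  [0,0]  acc 12  |  →3  ↓12
  @1  [0,0]  acc 8  |  →2  ↓8
  @2  [0,0]  acc 8  |  →2  ↓8
Under OS (3×3), PE[0][0]:
  @0  [0,0]  acc 12  |  →3  ↓4
  @1  [0,0]  acc 28  |  →4  ↓4
  @2  [0,0]  acc 28  |  →0  ↓0
Under RS (3×2), PE[0][0]:
  @0  [0,0]  acc 12  |  →12  ↓4
  @1  [0,0]  acc 24  |  →24  ↓8
  @2  [0,0]  acc 18  |  →18  ↓6

dataflow = RS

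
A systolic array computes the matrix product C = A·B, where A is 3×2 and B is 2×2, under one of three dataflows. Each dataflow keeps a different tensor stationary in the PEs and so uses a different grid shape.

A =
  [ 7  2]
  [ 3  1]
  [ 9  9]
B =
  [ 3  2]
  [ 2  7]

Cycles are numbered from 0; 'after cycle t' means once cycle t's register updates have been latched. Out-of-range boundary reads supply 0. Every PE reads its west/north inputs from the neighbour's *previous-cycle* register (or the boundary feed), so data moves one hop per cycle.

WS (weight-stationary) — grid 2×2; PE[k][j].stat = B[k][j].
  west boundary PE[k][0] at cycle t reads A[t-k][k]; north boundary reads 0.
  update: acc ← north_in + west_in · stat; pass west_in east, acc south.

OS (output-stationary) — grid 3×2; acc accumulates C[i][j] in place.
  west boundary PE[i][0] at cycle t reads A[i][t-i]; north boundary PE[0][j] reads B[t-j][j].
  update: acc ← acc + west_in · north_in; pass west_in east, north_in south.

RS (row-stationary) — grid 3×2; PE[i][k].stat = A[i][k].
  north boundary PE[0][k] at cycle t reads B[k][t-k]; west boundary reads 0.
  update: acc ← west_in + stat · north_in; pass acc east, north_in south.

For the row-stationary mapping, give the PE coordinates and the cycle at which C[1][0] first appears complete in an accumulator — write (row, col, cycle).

Under RS, C[1][0] lands at PE[1][1]:
  0: (1,1).acc=0  regs=<0,0>
  1: (1,1).acc=0  regs=<0,0>
  2: (1,1).acc=11  regs=<11,2>

(row, col, cycle) = (1, 1, 2)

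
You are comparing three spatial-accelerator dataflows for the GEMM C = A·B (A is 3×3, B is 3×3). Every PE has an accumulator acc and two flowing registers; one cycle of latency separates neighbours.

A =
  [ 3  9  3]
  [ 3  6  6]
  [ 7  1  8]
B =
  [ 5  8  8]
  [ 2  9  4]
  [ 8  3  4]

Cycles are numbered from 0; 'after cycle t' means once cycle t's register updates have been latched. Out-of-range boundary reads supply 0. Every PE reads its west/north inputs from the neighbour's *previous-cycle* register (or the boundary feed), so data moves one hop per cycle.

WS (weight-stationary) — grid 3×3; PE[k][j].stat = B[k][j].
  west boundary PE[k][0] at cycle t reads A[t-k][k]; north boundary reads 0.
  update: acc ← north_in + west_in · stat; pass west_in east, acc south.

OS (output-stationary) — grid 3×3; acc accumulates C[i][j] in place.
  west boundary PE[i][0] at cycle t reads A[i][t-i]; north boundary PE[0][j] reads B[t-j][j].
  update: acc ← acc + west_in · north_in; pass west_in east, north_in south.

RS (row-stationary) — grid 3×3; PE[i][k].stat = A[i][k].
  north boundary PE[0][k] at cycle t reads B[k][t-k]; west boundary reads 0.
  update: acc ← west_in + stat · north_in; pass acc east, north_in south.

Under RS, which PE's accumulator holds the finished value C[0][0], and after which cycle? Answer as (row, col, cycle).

(row, col, cycle) = (0, 2, 2)

RS — PE[0][2] is where C[0][0] collects:
  after 0 — PE[0][2] acc=0, pass-E 0, pass-S 0
  after 1 — PE[0][2] acc=0, pass-E 0, pass-S 0
  after 2 — PE[0][2] acc=57, pass-E 57, pass-S 8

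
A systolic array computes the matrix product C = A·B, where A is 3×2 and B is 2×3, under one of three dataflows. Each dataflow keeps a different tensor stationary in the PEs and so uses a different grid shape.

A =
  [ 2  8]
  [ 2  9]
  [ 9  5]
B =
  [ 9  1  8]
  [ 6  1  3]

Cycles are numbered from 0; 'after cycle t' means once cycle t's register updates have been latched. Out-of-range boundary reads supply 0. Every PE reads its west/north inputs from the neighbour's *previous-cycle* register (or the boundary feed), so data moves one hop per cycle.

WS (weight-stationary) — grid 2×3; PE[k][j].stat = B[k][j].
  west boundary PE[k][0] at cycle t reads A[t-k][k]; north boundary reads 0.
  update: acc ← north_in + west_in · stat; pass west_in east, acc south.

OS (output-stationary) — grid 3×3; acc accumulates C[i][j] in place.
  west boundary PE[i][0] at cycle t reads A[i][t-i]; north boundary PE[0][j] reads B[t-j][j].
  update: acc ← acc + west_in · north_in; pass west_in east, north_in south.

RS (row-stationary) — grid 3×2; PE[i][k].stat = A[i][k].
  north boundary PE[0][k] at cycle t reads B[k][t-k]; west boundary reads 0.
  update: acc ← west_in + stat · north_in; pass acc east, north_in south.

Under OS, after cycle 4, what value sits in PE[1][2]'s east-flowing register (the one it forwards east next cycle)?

OS on a 3×3 grid — tracing PE[1][2] and its feeders:
  cycle 0: PE[0][2] → acc 0, east 0, south 0
  cycle 0: PE[1][1] → acc 0, east 0, south 0
  cycle 0: PE[1][2] → acc 0, east 0, south 0
  cycle 1: PE[0][2] → acc 0, east 0, south 0
  cycle 1: PE[1][1] → acc 0, east 0, south 0
  cycle 1: PE[1][2] → acc 0, east 0, south 0
  cycle 2: PE[0][2] → acc 16, east 2, south 8
  cycle 2: PE[1][1] → acc 2, east 2, south 1
  cycle 2: PE[1][2] → acc 0, east 0, south 0
  cycle 3: PE[0][2] → acc 40, east 8, south 3
  cycle 3: PE[1][1] → acc 11, east 9, south 1
  cycle 3: PE[1][2] → acc 16, east 2, south 8
  cycle 4: PE[0][2] → acc 40, east 0, south 0
  cycle 4: PE[1][1] → acc 11, east 0, south 0
  cycle 4: PE[1][2] → acc 43, east 9, south 3

register = 9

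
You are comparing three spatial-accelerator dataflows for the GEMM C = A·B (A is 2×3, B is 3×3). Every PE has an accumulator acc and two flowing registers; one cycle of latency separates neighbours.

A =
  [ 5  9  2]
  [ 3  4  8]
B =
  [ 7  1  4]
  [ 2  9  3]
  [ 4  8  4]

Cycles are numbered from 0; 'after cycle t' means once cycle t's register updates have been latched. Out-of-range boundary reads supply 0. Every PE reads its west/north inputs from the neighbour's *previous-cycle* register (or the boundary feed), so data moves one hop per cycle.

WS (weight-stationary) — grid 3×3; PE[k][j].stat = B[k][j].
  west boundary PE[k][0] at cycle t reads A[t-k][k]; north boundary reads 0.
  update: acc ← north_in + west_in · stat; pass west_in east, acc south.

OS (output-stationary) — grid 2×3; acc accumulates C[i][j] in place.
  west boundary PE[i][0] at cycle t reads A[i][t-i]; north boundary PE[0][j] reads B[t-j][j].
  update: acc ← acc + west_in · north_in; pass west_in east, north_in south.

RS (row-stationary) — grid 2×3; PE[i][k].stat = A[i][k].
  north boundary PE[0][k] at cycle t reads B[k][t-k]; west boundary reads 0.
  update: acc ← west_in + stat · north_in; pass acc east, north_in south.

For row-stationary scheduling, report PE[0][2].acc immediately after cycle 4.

Tracing RS — 2×3 array, target PE[0][2]:
  [0] (0,1) acc=0 (h:0 v:0)
  [0] (0,2) acc=0 (h:0 v:0)
  [1] (0,1) acc=53 (h:53 v:2)
  [1] (0,2) acc=0 (h:0 v:0)
  [2] (0,1) acc=86 (h:86 v:9)
  [2] (0,2) acc=61 (h:61 v:4)
  [3] (0,1) acc=47 (h:47 v:3)
  [3] (0,2) acc=102 (h:102 v:8)
  [4] (0,1) acc=0 (h:0 v:0)
  [4] (0,2) acc=55 (h:55 v:4)

PE[0][2].acc = 55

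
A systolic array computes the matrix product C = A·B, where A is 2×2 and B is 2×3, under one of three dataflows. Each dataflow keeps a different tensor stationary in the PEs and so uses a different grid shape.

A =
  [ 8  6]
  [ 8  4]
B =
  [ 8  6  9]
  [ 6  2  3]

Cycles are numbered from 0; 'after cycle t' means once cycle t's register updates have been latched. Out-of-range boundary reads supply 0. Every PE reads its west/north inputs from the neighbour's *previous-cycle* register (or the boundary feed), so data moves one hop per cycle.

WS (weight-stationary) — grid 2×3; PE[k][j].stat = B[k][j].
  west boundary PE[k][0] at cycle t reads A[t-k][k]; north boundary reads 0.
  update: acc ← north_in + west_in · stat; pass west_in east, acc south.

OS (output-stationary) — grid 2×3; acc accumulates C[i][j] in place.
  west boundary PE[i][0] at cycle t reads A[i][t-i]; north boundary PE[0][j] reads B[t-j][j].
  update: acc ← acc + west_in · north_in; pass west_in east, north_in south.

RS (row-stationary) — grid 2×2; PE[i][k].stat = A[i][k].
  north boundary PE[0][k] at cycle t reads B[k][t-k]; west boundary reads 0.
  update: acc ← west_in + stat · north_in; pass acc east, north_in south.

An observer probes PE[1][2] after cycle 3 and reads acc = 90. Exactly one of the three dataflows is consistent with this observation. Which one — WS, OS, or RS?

dataflow = WS

WS (2×3 grid), PE[1][2]:
  cycle 0: PE[1][2] → acc 0, east 0, south 0
  cycle 1: PE[1][2] → acc 0, east 0, south 0
  cycle 2: PE[1][2] → acc 0, east 0, south 0
  cycle 3: PE[1][2] → acc 90, east 6, south 90
OS (2×3 grid), PE[1][2]:
  cycle 0: PE[1][2] → acc 0, east 0, south 0
  cycle 1: PE[1][2] → acc 0, east 0, south 0
  cycle 2: PE[1][2] → acc 0, east 0, south 0
  cycle 3: PE[1][2] → acc 72, east 8, south 9
— RS: 2×2 array has no PE[1][2].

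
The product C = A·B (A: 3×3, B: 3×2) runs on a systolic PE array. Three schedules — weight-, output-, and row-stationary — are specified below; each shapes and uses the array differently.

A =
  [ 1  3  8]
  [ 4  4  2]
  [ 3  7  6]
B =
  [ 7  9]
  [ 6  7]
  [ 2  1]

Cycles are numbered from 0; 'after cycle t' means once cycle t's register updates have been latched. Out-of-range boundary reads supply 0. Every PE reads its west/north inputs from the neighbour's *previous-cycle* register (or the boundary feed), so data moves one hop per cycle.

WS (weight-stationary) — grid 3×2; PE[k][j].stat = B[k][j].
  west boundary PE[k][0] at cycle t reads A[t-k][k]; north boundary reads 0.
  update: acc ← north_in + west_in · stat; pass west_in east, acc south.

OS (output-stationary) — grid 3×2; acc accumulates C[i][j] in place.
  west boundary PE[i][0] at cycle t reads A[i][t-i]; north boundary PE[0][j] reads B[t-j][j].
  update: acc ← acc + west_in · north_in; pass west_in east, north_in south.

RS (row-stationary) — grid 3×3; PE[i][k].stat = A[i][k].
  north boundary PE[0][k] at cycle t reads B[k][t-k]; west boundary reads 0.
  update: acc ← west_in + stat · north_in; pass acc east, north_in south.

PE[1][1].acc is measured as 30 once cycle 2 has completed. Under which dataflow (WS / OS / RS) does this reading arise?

dataflow = WS

— WS: 3×2; PE[1][1] trace:
  after 0 — PE[1][1] acc=0, pass-E 0, pass-S 0
  after 1 — PE[1][1] acc=0, pass-E 0, pass-S 0
  after 2 — PE[1][1] acc=30, pass-E 3, pass-S 30
— OS: 3×2; PE[1][1] trace:
  after 0 — PE[1][1] acc=0, pass-E 0, pass-S 0
  after 1 — PE[1][1] acc=0, pass-E 0, pass-S 0
  after 2 — PE[1][1] acc=36, pass-E 4, pass-S 9
— RS: 3×3; PE[1][1] trace:
  after 0 — PE[1][1] acc=0, pass-E 0, pass-S 0
  after 1 — PE[1][1] acc=0, pass-E 0, pass-S 0
  after 2 — PE[1][1] acc=52, pass-E 52, pass-S 6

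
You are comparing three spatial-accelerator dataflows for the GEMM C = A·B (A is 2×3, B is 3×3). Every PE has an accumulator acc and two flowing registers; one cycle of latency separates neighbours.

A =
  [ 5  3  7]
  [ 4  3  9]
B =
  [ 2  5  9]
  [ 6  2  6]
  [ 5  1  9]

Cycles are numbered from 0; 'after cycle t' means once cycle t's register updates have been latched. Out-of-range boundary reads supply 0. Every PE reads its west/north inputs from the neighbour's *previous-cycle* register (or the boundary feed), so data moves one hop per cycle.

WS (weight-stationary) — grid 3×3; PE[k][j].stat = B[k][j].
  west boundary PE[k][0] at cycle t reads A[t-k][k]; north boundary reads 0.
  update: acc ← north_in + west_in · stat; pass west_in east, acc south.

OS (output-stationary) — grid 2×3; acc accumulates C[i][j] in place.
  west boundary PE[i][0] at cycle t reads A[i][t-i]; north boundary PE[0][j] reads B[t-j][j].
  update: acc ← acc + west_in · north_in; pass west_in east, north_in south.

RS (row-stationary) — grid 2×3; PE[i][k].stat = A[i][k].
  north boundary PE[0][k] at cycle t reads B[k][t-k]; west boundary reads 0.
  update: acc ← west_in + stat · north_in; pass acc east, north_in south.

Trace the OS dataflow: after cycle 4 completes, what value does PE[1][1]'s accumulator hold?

Tracing OS — 2×3 array, target PE[1][1]:
  [0] (0,1) acc=0 (h:0 v:0)
  [0] (1,0) acc=0 (h:0 v:0)
  [0] (1,1) acc=0 (h:0 v:0)
  [1] (0,1) acc=25 (h:5 v:5)
  [1] (1,0) acc=8 (h:4 v:2)
  [1] (1,1) acc=0 (h:0 v:0)
  [2] (0,1) acc=31 (h:3 v:2)
  [2] (1,0) acc=26 (h:3 v:6)
  [2] (1,1) acc=20 (h:4 v:5)
  [3] (0,1) acc=38 (h:7 v:1)
  [3] (1,0) acc=71 (h:9 v:5)
  [3] (1,1) acc=26 (h:3 v:2)
  [4] (0,1) acc=38 (h:0 v:0)
  [4] (1,0) acc=71 (h:0 v:0)
  [4] (1,1) acc=35 (h:9 v:1)

PE[1][1].acc = 35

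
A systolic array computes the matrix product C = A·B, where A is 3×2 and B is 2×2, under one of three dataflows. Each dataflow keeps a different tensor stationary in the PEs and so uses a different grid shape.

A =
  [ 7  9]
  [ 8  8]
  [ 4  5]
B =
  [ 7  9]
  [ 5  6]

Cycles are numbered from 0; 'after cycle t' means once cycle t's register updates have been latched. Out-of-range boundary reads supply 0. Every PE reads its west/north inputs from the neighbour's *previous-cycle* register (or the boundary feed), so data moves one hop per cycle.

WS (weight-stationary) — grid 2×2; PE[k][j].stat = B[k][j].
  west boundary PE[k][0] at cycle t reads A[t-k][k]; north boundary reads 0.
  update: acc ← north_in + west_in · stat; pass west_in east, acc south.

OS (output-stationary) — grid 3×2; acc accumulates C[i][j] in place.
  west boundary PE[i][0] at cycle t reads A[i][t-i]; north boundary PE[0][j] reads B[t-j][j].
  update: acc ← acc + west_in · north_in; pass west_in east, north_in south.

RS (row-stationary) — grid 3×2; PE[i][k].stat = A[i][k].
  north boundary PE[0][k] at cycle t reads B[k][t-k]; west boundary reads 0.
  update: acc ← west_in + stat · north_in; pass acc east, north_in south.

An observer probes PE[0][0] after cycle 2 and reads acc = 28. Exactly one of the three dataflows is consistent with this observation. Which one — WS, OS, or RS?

dataflow = WS

Under WS (2×2), PE[0][0]:
  @0  [0,0]  acc 49  |  →7  ↓49
  @1  [0,0]  acc 56  |  →8  ↓56
  @2  [0,0]  acc 28  |  →4  ↓28
Under OS (3×2), PE[0][0]:
  @0  [0,0]  acc 49  |  →7  ↓7
  @1  [0,0]  acc 94  |  →9  ↓5
  @2  [0,0]  acc 94  |  →0  ↓0
Under RS (3×2), PE[0][0]:
  @0  [0,0]  acc 49  |  →49  ↓7
  @1  [0,0]  acc 63  |  →63  ↓9
  @2  [0,0]  acc 0  |  →0  ↓0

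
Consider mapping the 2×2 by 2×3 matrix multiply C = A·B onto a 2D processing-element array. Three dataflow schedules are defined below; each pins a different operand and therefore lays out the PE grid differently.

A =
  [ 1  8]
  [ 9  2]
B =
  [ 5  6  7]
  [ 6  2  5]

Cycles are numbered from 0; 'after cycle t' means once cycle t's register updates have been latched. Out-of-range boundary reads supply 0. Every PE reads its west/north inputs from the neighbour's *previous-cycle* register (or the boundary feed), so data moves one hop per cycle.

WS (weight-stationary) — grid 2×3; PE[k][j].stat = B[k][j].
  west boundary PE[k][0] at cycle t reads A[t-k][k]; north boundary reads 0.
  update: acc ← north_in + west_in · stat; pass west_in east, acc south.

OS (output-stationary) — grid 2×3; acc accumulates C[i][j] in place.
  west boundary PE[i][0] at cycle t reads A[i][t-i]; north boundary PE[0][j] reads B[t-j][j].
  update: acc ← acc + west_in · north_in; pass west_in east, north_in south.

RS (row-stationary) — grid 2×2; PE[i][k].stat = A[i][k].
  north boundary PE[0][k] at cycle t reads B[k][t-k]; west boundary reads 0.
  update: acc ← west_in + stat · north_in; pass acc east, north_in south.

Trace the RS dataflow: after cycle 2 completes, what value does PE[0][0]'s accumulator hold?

Tracing RS — 2×2 array, target PE[0][0]:
  0: (0,0).acc=5  regs=<5,5>
  1: (0,0).acc=6  regs=<6,6>
  2: (0,0).acc=7  regs=<7,7>

PE[0][0].acc = 7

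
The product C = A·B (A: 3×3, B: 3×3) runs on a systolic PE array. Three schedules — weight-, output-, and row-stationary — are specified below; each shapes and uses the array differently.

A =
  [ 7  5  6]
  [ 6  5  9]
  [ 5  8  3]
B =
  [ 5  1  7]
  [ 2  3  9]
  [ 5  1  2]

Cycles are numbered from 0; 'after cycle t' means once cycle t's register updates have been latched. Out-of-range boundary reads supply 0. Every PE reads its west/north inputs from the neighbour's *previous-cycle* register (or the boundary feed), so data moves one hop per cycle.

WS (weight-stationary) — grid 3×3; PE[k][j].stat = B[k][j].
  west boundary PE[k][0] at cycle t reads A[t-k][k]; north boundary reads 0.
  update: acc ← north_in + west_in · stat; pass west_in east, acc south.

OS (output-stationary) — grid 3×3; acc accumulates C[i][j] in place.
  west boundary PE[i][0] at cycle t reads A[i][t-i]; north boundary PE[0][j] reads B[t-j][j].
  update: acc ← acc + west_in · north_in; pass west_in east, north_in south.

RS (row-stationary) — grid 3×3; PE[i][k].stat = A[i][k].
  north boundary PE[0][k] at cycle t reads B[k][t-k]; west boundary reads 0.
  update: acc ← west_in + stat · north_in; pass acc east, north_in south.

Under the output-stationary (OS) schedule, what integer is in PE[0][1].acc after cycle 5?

Tracing OS — 3×3 array, target PE[0][1]:
  step 0 · PE0,0: acc=35; fwd→7 fwd↓5
  step 0 · PE0,1: acc=0; fwd→0 fwd↓0
  step 1 · PE0,0: acc=45; fwd→5 fwd↓2
  step 1 · PE0,1: acc=7; fwd→7 fwd↓1
  step 2 · PE0,0: acc=75; fwd→6 fwd↓5
  step 2 · PE0,1: acc=22; fwd→5 fwd↓3
  step 3 · PE0,0: acc=75; fwd→0 fwd↓0
  step 3 · PE0,1: acc=28; fwd→6 fwd↓1
  step 4 · PE0,0: acc=75; fwd→0 fwd↓0
  step 4 · PE0,1: acc=28; fwd→0 fwd↓0
  step 5 · PE0,0: acc=75; fwd→0 fwd↓0
  step 5 · PE0,1: acc=28; fwd→0 fwd↓0

PE[0][1].acc = 28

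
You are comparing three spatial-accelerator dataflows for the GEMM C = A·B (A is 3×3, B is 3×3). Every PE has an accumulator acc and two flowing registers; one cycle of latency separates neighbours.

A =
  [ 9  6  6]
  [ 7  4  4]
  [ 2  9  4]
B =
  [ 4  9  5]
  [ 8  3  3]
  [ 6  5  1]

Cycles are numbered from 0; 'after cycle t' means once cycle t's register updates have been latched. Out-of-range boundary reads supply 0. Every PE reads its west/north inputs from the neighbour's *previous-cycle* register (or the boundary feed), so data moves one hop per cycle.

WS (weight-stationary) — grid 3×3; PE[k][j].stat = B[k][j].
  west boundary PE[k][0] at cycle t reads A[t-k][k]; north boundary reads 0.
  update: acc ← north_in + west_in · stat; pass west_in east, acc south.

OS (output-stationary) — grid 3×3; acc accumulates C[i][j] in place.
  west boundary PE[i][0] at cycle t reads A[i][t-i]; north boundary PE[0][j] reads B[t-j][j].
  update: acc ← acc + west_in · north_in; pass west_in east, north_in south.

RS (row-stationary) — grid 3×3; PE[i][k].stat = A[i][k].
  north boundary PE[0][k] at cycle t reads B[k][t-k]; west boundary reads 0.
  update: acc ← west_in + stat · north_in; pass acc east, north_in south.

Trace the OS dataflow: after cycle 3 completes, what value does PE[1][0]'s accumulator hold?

PE[1][0].acc = 84

OS 3×3: PE[1][0] cycle-by-cycle (with neighbour feeds):
  0: (0,0).acc=36  regs=<9,4>
  0: (1,0).acc=0  regs=<0,0>
  1: (0,0).acc=84  regs=<6,8>
  1: (1,0).acc=28  regs=<7,4>
  2: (0,0).acc=120  regs=<6,6>
  2: (1,0).acc=60  regs=<4,8>
  3: (0,0).acc=120  regs=<0,0>
  3: (1,0).acc=84  regs=<4,6>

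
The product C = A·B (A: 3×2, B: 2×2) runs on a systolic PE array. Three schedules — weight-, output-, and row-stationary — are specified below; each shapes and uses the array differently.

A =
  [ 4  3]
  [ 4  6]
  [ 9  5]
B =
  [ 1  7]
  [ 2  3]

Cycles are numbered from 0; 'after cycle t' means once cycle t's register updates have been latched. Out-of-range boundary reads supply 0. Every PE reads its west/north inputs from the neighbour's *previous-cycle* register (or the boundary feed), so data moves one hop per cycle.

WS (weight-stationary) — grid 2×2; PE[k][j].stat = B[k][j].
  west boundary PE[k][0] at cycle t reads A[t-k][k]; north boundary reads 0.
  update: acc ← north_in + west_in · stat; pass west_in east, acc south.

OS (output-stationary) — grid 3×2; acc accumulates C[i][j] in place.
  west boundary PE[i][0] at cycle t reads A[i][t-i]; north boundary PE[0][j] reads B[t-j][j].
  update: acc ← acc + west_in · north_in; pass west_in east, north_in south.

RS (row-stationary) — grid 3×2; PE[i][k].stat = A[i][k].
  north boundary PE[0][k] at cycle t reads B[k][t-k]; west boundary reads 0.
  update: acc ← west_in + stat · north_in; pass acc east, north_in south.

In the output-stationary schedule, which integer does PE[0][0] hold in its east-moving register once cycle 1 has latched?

register = 3

OS 3×2: PE[0][0] cycle-by-cycle (with neighbour feeds):
  cycle 0: PE[0][0] → acc 4, east 4, south 1
  cycle 1: PE[0][0] → acc 10, east 3, south 2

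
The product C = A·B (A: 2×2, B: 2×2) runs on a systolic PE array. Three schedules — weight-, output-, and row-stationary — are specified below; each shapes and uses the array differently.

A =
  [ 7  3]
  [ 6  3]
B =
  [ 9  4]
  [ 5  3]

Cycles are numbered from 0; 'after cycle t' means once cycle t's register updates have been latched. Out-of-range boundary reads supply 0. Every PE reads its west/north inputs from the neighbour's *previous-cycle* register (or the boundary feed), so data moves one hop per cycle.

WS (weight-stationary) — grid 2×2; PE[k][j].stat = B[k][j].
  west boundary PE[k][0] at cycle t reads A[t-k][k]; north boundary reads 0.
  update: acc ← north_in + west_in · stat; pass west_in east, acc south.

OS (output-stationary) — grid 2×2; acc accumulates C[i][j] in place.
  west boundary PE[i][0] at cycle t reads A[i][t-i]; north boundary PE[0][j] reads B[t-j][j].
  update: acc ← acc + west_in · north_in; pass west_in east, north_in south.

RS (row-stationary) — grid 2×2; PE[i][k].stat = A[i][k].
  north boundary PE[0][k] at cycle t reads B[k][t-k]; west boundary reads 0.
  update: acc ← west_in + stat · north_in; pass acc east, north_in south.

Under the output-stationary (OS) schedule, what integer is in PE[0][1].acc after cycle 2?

OS 2×2: PE[0][1] cycle-by-cycle (with neighbour feeds):
  t=0 PE[0][0]: acc=63 h=7 v=9
  t=0 PE[0][1]: acc=0 h=0 v=0
  t=1 PE[0][0]: acc=78 h=3 v=5
  t=1 PE[0][1]: acc=28 h=7 v=4
  t=2 PE[0][0]: acc=78 h=0 v=0
  t=2 PE[0][1]: acc=37 h=3 v=3

PE[0][1].acc = 37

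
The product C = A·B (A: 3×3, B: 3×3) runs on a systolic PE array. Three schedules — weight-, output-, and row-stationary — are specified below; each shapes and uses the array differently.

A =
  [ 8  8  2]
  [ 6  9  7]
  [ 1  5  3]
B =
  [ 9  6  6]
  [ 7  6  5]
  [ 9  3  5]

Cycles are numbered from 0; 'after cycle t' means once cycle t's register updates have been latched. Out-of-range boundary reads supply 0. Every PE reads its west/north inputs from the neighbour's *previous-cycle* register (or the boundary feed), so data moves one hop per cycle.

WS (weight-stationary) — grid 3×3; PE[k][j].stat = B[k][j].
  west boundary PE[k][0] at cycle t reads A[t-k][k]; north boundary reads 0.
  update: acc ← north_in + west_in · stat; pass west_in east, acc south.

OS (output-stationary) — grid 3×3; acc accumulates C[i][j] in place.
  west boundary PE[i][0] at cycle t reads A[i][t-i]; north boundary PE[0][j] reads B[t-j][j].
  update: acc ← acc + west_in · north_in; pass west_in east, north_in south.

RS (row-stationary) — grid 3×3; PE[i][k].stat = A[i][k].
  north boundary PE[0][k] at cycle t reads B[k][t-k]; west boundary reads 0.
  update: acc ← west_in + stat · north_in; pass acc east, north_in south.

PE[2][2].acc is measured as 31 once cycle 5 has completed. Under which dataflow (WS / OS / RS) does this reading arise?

WS [3×3] PE[2][2] across cycles:
  c0 r2c2: 0 / 0 / 0
  c1 r2c2: 0 / 0 / 0
  c2 r2c2: 0 / 0 / 0
  c3 r2c2: 0 / 0 / 0
  c4 r2c2: 98 / 2 / 98
  c5 r2c2: 116 / 7 / 116
OS [3×3] PE[2][2] across cycles:
  c0 r2c2: 0 / 0 / 0
  c1 r2c2: 0 / 0 / 0
  c2 r2c2: 0 / 0 / 0
  c3 r2c2: 0 / 0 / 0
  c4 r2c2: 6 / 1 / 6
  c5 r2c2: 31 / 5 / 5
RS [3×3] PE[2][2] across cycles:
  c0 r2c2: 0 / 0 / 0
  c1 r2c2: 0 / 0 / 0
  c2 r2c2: 0 / 0 / 0
  c3 r2c2: 0 / 0 / 0
  c4 r2c2: 71 / 71 / 9
  c5 r2c2: 45 / 45 / 3

dataflow = OS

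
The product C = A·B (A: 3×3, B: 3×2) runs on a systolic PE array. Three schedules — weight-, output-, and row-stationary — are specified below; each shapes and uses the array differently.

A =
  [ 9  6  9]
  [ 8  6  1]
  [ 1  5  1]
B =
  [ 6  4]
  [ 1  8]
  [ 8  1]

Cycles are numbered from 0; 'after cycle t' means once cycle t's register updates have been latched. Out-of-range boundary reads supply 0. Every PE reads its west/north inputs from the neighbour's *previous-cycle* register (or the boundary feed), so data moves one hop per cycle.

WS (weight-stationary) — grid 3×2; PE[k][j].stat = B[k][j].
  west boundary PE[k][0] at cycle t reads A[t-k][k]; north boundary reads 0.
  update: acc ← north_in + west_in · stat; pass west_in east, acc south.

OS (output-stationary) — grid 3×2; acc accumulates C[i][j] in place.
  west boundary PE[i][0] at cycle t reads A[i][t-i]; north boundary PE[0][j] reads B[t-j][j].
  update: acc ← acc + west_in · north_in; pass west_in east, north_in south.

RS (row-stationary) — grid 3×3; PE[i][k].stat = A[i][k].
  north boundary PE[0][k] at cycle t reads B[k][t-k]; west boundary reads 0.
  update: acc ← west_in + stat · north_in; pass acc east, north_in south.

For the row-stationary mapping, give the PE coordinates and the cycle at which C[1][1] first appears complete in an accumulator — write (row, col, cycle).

(row, col, cycle) = (1, 2, 4)

RS: C[1][1] accumulates in PE[1][2]:
  t=0 PE[1][2]: acc=0 h=0 v=0
  t=1 PE[1][2]: acc=0 h=0 v=0
  t=2 PE[1][2]: acc=0 h=0 v=0
  t=3 PE[1][2]: acc=62 h=62 v=8
  t=4 PE[1][2]: acc=81 h=81 v=1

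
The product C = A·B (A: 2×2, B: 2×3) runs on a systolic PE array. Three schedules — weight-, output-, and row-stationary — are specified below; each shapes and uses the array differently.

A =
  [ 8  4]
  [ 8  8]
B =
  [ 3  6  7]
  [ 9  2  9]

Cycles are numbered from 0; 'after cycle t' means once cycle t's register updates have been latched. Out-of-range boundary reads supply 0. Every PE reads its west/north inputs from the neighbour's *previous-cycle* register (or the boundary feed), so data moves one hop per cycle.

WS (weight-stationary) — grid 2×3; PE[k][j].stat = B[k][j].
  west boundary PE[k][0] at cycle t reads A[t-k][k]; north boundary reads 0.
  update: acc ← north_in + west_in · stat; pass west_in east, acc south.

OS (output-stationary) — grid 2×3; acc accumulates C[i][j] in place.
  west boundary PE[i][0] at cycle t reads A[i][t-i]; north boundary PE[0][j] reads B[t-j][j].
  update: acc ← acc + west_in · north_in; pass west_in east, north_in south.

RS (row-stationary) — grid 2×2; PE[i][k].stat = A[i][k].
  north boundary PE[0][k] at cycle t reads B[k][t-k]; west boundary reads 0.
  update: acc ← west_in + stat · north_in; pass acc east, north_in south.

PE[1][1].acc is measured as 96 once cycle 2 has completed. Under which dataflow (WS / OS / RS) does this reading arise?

— WS: 2×3; PE[1][1] trace:
  t=0 PE[1][1]: acc=0 h=0 v=0
  t=1 PE[1][1]: acc=0 h=0 v=0
  t=2 PE[1][1]: acc=56 h=4 v=56
— OS: 2×3; PE[1][1] trace:
  t=0 PE[1][1]: acc=0 h=0 v=0
  t=1 PE[1][1]: acc=0 h=0 v=0
  t=2 PE[1][1]: acc=48 h=8 v=6
— RS: 2×2; PE[1][1] trace:
  t=0 PE[1][1]: acc=0 h=0 v=0
  t=1 PE[1][1]: acc=0 h=0 v=0
  t=2 PE[1][1]: acc=96 h=96 v=9

dataflow = RS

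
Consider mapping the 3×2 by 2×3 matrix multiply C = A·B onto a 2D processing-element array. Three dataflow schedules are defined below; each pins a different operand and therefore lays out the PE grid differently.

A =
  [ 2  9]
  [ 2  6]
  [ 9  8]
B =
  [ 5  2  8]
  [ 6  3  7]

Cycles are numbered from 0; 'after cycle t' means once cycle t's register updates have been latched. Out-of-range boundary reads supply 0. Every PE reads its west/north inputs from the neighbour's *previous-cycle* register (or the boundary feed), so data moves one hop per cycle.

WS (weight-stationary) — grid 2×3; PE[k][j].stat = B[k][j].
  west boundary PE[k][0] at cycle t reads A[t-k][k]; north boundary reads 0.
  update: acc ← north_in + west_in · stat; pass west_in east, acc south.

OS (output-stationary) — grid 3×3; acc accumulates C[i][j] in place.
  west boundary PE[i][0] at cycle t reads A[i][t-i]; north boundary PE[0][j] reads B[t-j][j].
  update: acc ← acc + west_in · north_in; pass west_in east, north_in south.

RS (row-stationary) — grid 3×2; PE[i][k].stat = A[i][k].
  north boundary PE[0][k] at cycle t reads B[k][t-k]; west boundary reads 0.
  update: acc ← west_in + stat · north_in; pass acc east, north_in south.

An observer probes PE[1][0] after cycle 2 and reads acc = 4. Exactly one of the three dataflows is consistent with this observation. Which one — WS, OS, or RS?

— WS: 2×3; PE[1][0] trace:
  t=0 PE[1][0]: acc=0 h=0 v=0
  t=1 PE[1][0]: acc=64 h=9 v=64
  t=2 PE[1][0]: acc=46 h=6 v=46
— OS: 3×3; PE[1][0] trace:
  t=0 PE[1][0]: acc=0 h=0 v=0
  t=1 PE[1][0]: acc=10 h=2 v=5
  t=2 PE[1][0]: acc=46 h=6 v=6
— RS: 3×2; PE[1][0] trace:
  t=0 PE[1][0]: acc=0 h=0 v=0
  t=1 PE[1][0]: acc=10 h=10 v=5
  t=2 PE[1][0]: acc=4 h=4 v=2

dataflow = RS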